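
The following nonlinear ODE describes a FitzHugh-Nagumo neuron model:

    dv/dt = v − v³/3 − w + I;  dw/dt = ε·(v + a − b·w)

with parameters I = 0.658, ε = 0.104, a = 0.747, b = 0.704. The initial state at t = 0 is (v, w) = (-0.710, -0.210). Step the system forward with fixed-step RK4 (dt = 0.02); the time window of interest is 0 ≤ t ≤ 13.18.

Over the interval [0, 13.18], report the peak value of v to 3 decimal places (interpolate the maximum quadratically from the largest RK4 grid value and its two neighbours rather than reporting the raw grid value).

t=0.000: state=(-0.710, -0.210)
step 1 (dt=0.02): k1=(0.277, 0.019), k2=(0.278, 0.019), k3=(0.278, 0.019), k4=(0.280, 0.020); state += dt/6·(k1+2k2+2k3+k4)
t=0.020: state=(-0.704, -0.210)
t=0.040: state=(-0.699, -0.209)
t=0.060: state=(-0.693, -0.209)
continuing one RK4 step at a time; state shown every 25 steps (Δt=0.5):
t=0.500: state=(-0.553, -0.197)
t=1.000: state=(-0.341, -0.175)
t=1.500: state=(-0.029, -0.140)
t=2.000: state=(0.452, -0.087)
t=2.500: state=(1.101, -0.006)
t=3.000: state=(1.635, 0.103)
t=3.500: state=(1.846, 0.228)
t=4.000: state=(1.876, 0.353)
t=4.500: state=(1.849, 0.474)
t=5.000: state=(1.807, 0.588)
t=5.500: state=(1.760, 0.696)
t=6.000: state=(1.711, 0.798)
t=6.500: state=(1.661, 0.894)
t=7.000: state=(1.609, 0.983)
t=7.500: state=(1.556, 1.067)
t=8.000: state=(1.501, 1.145)
t=8.500: state=(1.443, 1.217)
t=9.000: state=(1.383, 1.283)
t=9.500: state=(1.319, 1.344)
t=10.000: state=(1.250, 1.400)
t=10.500: state=(1.175, 1.450)
t=11.000: state=(1.092, 1.493)
t=11.500: state=(0.996, 1.531)
t=12.000: state=(0.883, 1.562)
t=12.500: state=(0.741, 1.586)
t=13.000: state=(0.551, 1.600)
t=13.180: state=(0.465, 1.603)
largest grid value and its neighbours: v(3.900)=1.87674, v(3.920)=1.87675, v(3.940)=1.87666
parabola through these three points peaks at t≈3.912 with v≈1.87676

max v = 1.877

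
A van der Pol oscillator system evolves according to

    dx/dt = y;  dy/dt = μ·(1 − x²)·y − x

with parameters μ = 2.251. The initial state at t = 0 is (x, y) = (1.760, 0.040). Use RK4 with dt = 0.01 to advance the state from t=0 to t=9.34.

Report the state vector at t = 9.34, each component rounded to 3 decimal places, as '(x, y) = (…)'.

t=0.000: state=(1.760, 0.040)
step 1 (dt=0.01): k1=(0.040, -1.949), k2=(0.030, -1.903), k3=(0.030, -1.904), k4=(0.021, -1.859); state += dt/6·(k1+2k2+2k3+k4)
t=0.010: state=(1.760, 0.021)
t=0.020: state=(1.760, 0.003)
t=0.030: state=(1.760, -0.015)
continuing one RK4 step at a time; state shown every 50 steps (Δt=0.5):
t=0.500: state=(1.651, -0.351)
t=1.000: state=(1.444, -0.476)
t=1.500: state=(1.161, -0.684)
t=2.000: state=(0.700, -1.282)
t=2.500: state=(-0.408, -3.589)
t=3.000: state=(-1.946, -0.918)
t=3.500: state=(-1.973, 0.256)
t=4.000: state=(-1.823, 0.329)
t=4.500: state=(-1.645, 0.389)
t=5.000: state=(-1.427, 0.492)
t=5.500: state=(-1.134, 0.710)
t=6.000: state=(-0.649, 1.372)
t=6.500: state=(0.553, 3.822)
t=7.000: state=(1.976, 0.646)
t=7.500: state=(1.963, -0.267)
t=8.000: state=(1.810, -0.333)
t=8.500: state=(1.629, -0.395)
t=9.000: state=(1.408, -0.503)
t=9.340: state=(1.216, -0.638)

(x, y) = (1.216, -0.638)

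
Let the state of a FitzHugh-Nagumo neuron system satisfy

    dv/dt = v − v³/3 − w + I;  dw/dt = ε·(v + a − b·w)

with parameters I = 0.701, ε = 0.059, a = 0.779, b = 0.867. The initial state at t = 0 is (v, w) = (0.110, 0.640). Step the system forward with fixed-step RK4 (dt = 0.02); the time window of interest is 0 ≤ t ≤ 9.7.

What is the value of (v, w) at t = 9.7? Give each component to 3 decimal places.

(v, w) = (1.319, 1.324)

t=0.000: state=(0.110, 0.640)
step 1 (dt=0.02): k1=(0.171, 0.020), k2=(0.172, 0.020), k3=(0.172, 0.020), k4=(0.174, 0.020); state += dt/6·(k1+2k2+2k3+k4)
t=0.020: state=(0.113, 0.640)
t=0.040: state=(0.117, 0.641)
t=0.060: state=(0.121, 0.641)
continuing one RK4 step at a time; state shown every 25 steps (Δt=0.5):
t=0.500: state=(0.217, 0.651)
t=1.000: state=(0.380, 0.666)
t=1.500: state=(0.618, 0.686)
t=2.000: state=(0.924, 0.714)
t=2.500: state=(1.234, 0.750)
t=3.000: state=(1.459, 0.793)
t=3.500: state=(1.572, 0.840)
t=4.000: state=(1.611, 0.888)
t=4.500: state=(1.612, 0.936)
t=5.000: state=(1.596, 0.981)
t=5.500: state=(1.574, 1.026)
t=6.000: state=(1.547, 1.068)
t=6.500: state=(1.519, 1.108)
t=7.000: state=(1.490, 1.147)
t=7.500: state=(1.461, 1.183)
t=8.000: state=(1.430, 1.218)
t=8.500: state=(1.399, 1.251)
t=9.000: state=(1.366, 1.283)
t=9.500: state=(1.333, 1.312)
t=9.700: state=(1.319, 1.324)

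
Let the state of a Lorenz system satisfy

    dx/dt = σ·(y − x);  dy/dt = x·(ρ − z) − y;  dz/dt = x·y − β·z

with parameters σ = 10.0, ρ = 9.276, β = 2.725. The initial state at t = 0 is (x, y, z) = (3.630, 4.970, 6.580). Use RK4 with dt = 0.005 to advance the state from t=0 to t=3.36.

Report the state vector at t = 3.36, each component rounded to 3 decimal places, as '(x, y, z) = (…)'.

t=0.000: state=(3.630, 4.970, 6.580)
step 1 (dt=0.005): k1=(13.400, 4.816, 0.111), k2=(13.185, 4.894, 0.320), k3=(13.193, 4.890, 0.317), k4=(12.985, 4.964, 0.524); state += dt/6·(k1+2k2+2k3+k4)
t=0.005: state=(3.696, 4.994, 6.582)
t=0.010: state=(3.760, 5.020, 6.585)
t=0.015: state=(3.822, 5.045, 6.591)
continuing one RK4 step at a time; state shown every 40 steps (Δt=0.2):
t=0.200: state=(5.369, 5.901, 7.845)
t=0.400: state=(5.597, 5.287, 9.513)
t=0.600: state=(4.623, 4.131, 9.143)
t=0.800: state=(4.042, 3.980, 7.889)
t=1.000: state=(4.305, 4.592, 7.297)
t=1.200: state=(4.962, 5.260, 7.823)
t=1.400: state=(5.239, 5.185, 8.760)
t=1.600: state=(4.850, 4.583, 8.874)
t=1.800: state=(4.436, 4.329, 8.263)
t=2.000: state=(4.460, 4.576, 7.808)
t=2.200: state=(4.785, 4.955, 7.949)
t=2.400: state=(4.999, 5.019, 8.429)
t=2.600: state=(4.870, 4.745, 8.616)
t=2.800: state=(4.630, 4.543, 8.363)
t=3.000: state=(4.580, 4.615, 8.073)
t=3.200: state=(4.726, 4.817, 8.070)
t=3.360: state=(4.848, 4.899, 8.249)

(x, y, z) = (4.848, 4.899, 8.249)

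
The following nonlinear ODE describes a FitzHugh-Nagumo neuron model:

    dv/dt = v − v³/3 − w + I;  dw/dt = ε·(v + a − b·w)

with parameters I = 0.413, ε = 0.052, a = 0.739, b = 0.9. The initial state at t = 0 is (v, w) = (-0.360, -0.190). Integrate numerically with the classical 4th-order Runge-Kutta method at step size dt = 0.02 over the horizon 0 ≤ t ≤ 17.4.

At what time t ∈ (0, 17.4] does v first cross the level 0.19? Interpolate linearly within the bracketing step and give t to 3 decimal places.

t = 1.217

t=0.000: state=(-0.360, -0.190)
step 1 (dt=0.02): k1=(0.259, 0.029), k2=(0.261, 0.029), k3=(0.261, 0.029), k4=(0.263, 0.029); state += dt/6·(k1+2k2+2k3+k4)
t=0.020: state=(-0.355, -0.189)
t=0.040: state=(-0.349, -0.189)
t=0.060: state=(-0.344, -0.188)
continuing one RK4 step at a time; state shown every 50 steps (Δt=1):
t=1.000: state=(0.044, -0.153)
t=1.200: state=(0.178, -0.143)
next step: t=1.220: state=(0.192, -0.142) — v has crossed 0.19
linear interpolation between t=1.200 (0.17762) and t=1.220 (0.19239) → t≈1.217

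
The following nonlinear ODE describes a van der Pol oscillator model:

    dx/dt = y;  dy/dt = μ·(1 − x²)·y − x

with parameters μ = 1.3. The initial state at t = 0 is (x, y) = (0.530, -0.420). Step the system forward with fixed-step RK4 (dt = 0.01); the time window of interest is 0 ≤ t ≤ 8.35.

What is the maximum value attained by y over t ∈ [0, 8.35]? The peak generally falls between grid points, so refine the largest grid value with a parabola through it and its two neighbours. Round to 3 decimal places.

t=0.000: state=(0.530, -0.420)
step 1 (dt=0.01): k1=(-0.420, -0.923), k2=(-0.425, -0.926), k3=(-0.425, -0.926), k4=(-0.429, -0.930); state += dt/6·(k1+2k2+2k3+k4)
t=0.010: state=(0.526, -0.429)
t=0.020: state=(0.521, -0.439)
t=0.030: state=(0.517, -0.448)
continuing one RK4 step at a time; state shown every 50 steps (Δt=0.5):
t=0.500: state=(0.187, -0.996)
t=1.000: state=(-0.508, -1.776)
t=1.500: state=(-1.383, -1.342)
t=2.000: state=(-1.688, -0.006)
t=2.500: state=(-1.541, 0.506)
t=3.000: state=(-1.213, 0.814)
t=3.500: state=(-0.690, 1.350)
t=4.000: state=(0.258, 2.566)
t=4.500: state=(1.617, 2.030)
t=5.000: state=(2.003, -0.068)
t=5.500: state=(1.842, -0.472)
t=6.000: state=(1.564, -0.639)
t=6.500: state=(1.189, -0.890)
t=7.000: state=(0.622, -1.467)
t=7.500: state=(-0.409, -2.755)
t=8.000: state=(-1.735, -1.684)
t=8.350: state=(-2.010, -0.117)
largest grid value and its neighbours: y(4.210)=2.96180, y(4.220)=2.96305, y(4.230)=2.96200
parabola through these three points peaks at t≈4.220 with y≈2.96305

max y = 2.963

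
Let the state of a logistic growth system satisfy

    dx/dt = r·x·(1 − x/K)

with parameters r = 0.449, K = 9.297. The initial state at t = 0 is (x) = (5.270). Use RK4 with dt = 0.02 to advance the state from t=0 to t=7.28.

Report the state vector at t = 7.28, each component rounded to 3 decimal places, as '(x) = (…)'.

(x) = (9.034)

t=0.000: state=(5.270)
step 1 (dt=0.02): k1=(1.025), k2=(1.024), k3=(1.024), k4=(1.024); state += dt/6·(k1+2k2+2k3+k4)
t=0.020: state=(5.290)
t=0.040: state=(5.311)
t=0.060: state=(5.331)
continuing one RK4 step at a time; state shown every 25 steps (Δt=0.5):
t=0.500: state=(5.773)
t=1.000: state=(6.249)
t=1.500: state=(6.690)
t=2.000: state=(7.090)
t=2.500: state=(7.445)
t=3.000: state=(7.756)
t=3.500: state=(8.023)
t=4.000: state=(8.251)
t=4.500: state=(8.442)
t=5.000: state=(8.601)
t=5.500: state=(8.732)
t=6.000: state=(8.840)
t=6.500: state=(8.928)
t=7.000: state=(9.000)
t=7.280: state=(9.034)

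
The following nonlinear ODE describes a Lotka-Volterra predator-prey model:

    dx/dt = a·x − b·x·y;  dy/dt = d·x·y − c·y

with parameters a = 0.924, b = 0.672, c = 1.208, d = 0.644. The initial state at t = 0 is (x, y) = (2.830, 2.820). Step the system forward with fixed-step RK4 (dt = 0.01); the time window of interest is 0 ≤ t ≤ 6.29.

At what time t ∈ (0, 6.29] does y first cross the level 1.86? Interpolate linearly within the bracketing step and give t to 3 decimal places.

t = 1.467

t=0.000: state=(2.830, 2.820)
step 1 (dt=0.01): k1=(-2.748, 1.733), k2=(-2.751, 1.713), k3=(-2.751, 1.713), k4=(-2.754, 1.693); state += dt/6·(k1+2k2+2k3+k4)
t=0.010: state=(2.802, 2.837)
t=0.020: state=(2.775, 2.854)
t=0.030: state=(2.747, 2.870)
continuing one RK4 step at a time; state shown every 25 steps (Δt=0.25):
t=0.250: state=(2.157, 3.112)
t=0.500: state=(1.605, 3.108)
t=0.750: state=(1.220, 2.879)
t=1.000: state=(0.975, 2.536)
t=1.250: state=(0.827, 2.165)
t=1.460: state=(0.756, 1.869)
next step: t=1.470: state=(0.753, 1.856) — y has crossed 1.86
linear interpolation between t=1.460 (1.86911) and t=1.470 (1.85567) → t≈1.467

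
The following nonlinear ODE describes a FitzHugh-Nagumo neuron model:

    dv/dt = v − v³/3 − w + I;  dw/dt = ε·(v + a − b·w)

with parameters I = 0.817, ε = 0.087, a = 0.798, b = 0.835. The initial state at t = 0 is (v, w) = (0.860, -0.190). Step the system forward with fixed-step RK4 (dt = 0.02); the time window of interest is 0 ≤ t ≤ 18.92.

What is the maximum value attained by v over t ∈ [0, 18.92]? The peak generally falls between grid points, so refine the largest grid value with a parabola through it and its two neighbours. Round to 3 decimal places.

t=0.000: state=(0.860, -0.190)
step 1 (dt=0.02): k1=(1.655, 0.158), k2=(1.657, 0.159), k3=(1.657, 0.159), k4=(1.659, 0.161); state += dt/6·(k1+2k2+2k3+k4)
t=0.020: state=(0.893, -0.187)
t=0.040: state=(0.926, -0.184)
t=0.060: state=(0.960, -0.180)
continuing one RK4 step at a time; state shown every 50 steps (Δt=1):
t=1.000: state=(1.943, 0.020)
t=2.000: state=(1.985, 0.252)
t=3.000: state=(1.915, 0.465)
t=4.000: state=(1.840, 0.657)
t=5.000: state=(1.763, 0.829)
t=6.000: state=(1.686, 0.983)
t=7.000: state=(1.608, 1.119)
t=8.000: state=(1.527, 1.239)
t=9.000: state=(1.443, 1.344)
t=10.000: state=(1.355, 1.434)
t=11.000: state=(1.260, 1.510)
t=12.000: state=(1.153, 1.573)
t=13.000: state=(1.029, 1.621)
t=14.000: state=(0.869, 1.654)
t=15.000: state=(0.633, 1.669)
t=16.000: state=(0.188, 1.656)
t=17.000: state=(-0.852, 1.584)
t=18.000: state=(-1.848, 1.418)
t=18.920: state=(-1.927, 1.240)
largest grid value and its neighbours: v(1.500)=2.00200, v(1.520)=2.00209, v(1.540)=2.00207
parabola through these three points peaks at t≈1.527 with v≈2.00209

max v = 2.002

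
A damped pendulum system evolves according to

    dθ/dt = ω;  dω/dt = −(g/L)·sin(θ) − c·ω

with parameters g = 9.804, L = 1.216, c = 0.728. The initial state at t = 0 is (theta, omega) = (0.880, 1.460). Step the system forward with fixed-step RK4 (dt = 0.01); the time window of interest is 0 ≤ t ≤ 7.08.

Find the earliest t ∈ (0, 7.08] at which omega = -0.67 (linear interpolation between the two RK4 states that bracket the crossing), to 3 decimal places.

t=0.000: state=(0.880, 1.460)
step 1 (dt=0.01): k1=(1.460, -7.277), k2=(1.424, -7.288), k3=(1.424, -7.287), k4=(1.387, -7.296); state += dt/6·(k1+2k2+2k3+k4)
t=0.010: state=(0.894, 1.387)
t=0.020: state=(0.908, 1.314)
t=0.030: state=(0.921, 1.241)
continuing one RK4 step at a time; state shown every 25 steps (Δt=0.25):
t=0.250: state=(1.019, -0.321)
t=0.300: state=(0.995, -0.644)
next step: t=0.310: state=(0.988, -0.707) — omega has crossed -0.67
linear interpolation between t=0.300 (-0.64434) and t=0.310 (-0.70689) → t≈0.304

t = 0.304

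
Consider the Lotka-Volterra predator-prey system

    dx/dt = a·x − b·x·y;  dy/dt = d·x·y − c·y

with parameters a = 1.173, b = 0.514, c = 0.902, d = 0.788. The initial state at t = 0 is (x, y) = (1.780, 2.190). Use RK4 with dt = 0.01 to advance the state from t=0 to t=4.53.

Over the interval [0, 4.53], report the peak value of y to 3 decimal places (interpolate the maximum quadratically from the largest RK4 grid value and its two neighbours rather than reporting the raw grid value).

max y = 3.379

t=0.000: state=(1.780, 2.190)
step 1 (dt=0.01): k1=(0.084, 1.096), k2=(0.079, 1.100), k3=(0.079, 1.100), k4=(0.074, 1.103); state += dt/6·(k1+2k2+2k3+k4)
t=0.010: state=(1.781, 2.201)
t=0.020: state=(1.781, 2.212)
t=0.030: state=(1.782, 2.223)
continuing one RK4 step at a time; state shown every 20 steps (Δt=0.2):
t=0.200: state=(1.776, 2.421)
t=0.400: state=(1.729, 2.666)
t=0.600: state=(1.642, 2.905)
t=0.800: state=(1.523, 3.113)
t=1.000: state=(1.386, 3.269)
t=1.200: state=(1.246, 3.359)
t=1.400: state=(1.114, 3.377)
t=1.600: state=(0.997, 3.329)
t=1.800: state=(0.900, 3.227)
t=2.000: state=(0.822, 3.085)
t=2.200: state=(0.764, 2.918)
t=2.400: state=(0.722, 2.738)
t=2.600: state=(0.695, 2.556)
t=2.800: state=(0.682, 2.378)
t=3.000: state=(0.681, 2.210)
t=3.200: state=(0.692, 2.056)
t=3.400: state=(0.713, 1.918)
t=3.600: state=(0.745, 1.796)
t=3.800: state=(0.788, 1.692)
t=4.000: state=(0.841, 1.606)
t=4.200: state=(0.905, 1.538)
t=4.400: state=(0.979, 1.490)
t=4.530: state=(1.033, 1.469)
largest grid value and its neighbours: y(1.340)=3.37870, y(1.350)=3.37881, y(1.360)=3.37875
parabola through these three points peaks at t≈1.351 with y≈3.37881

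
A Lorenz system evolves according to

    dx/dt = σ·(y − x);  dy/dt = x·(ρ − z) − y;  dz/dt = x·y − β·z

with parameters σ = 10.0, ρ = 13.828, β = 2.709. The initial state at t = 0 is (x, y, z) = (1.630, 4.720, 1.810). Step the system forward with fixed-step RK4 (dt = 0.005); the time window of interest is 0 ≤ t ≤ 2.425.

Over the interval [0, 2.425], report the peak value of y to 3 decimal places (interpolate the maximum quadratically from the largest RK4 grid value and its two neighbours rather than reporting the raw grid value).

t=0.000: state=(1.630, 4.720, 1.810)
step 1 (dt=0.005): k1=(30.900, 14.869, 2.790), k2=(30.499, 15.749, 3.199), k3=(30.531, 15.733, 3.196), k4=(30.160, 16.597, 3.608); state += dt/6·(k1+2k2+2k3+k4)
t=0.005: state=(1.783, 4.799, 1.826)
t=0.010: state=(1.932, 4.886, 1.846)
t=0.015: state=(2.078, 4.981, 1.870)
continuing one RK4 step at a time; state shown every 20 steps (Δt=0.1):
t=0.100: state=(4.526, 7.644, 3.098)
t=0.200: state=(8.108, 11.953, 7.987)
t=0.300: state=(10.956, 11.877, 16.975)
t=0.400: state=(9.081, 4.939, 20.733)
t=0.500: state=(4.680, 0.825, 17.336)
t=0.600: state=(1.942, 0.244, 13.334)
t=0.700: state=(0.942, 0.470, 10.208)
t=0.800: state=(0.759, 0.797, 7.830)
t=0.900: state=(0.946, 1.273, 6.047)
t=1.000: state=(1.430, 2.094, 4.786)
t=1.100: state=(2.346, 3.562, 4.115)
t=1.200: state=(3.973, 6.066, 4.474)
t=1.300: state=(6.555, 9.544, 7.085)
t=1.400: state=(9.373, 11.486, 13.175)
t=1.500: state=(9.679, 7.958, 18.751)
t=1.600: state=(6.686, 3.149, 18.198)
t=1.700: state=(3.693, 1.472, 14.812)
t=1.800: state=(2.250, 1.480, 11.644)
t=1.900: state=(1.939, 2.006, 9.185)
t=2.000: state=(2.293, 2.921, 7.453)
t=2.100: state=(3.208, 4.431, 6.565)
t=2.200: state=(4.781, 6.708, 6.967)
t=2.300: state=(6.960, 9.246, 9.520)
t=2.400: state=(8.802, 9.834, 14.190)
t=2.425: state=(8.983, 9.382, 15.333)
largest grid value and its neighbours: y(0.245)=12.96551, y(0.250)=12.98597, y(0.255)=12.98402
parabola through these three points peaks at t≈0.252 with y≈12.98788

max y = 12.988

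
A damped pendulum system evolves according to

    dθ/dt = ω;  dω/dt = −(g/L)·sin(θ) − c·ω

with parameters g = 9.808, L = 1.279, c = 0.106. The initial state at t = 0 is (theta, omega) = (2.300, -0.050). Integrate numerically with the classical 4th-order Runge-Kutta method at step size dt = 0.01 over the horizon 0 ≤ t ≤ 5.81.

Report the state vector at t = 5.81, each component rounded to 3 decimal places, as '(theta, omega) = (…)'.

(theta, omega) = (1.541, 0.270)

t=0.000: state=(2.300, -0.050)
step 1 (dt=0.01): k1=(-0.050, -5.713), k2=(-0.079, -5.711), k3=(-0.079, -5.712), k4=(-0.107, -5.711); state += dt/6·(k1+2k2+2k3+k4)
t=0.010: state=(2.299, -0.107)
t=0.020: state=(2.298, -0.164)
t=0.030: state=(2.296, -0.221)
continuing one RK4 step at a time; state shown every 20 steps (Δt=0.2):
t=0.200: state=(2.174, -1.223)
t=0.400: state=(1.799, -2.563)
t=0.600: state=(1.141, -3.995)
t=0.800: state=(0.238, -4.859)
t=1.000: state=(-0.711, -4.402)
t=1.200: state=(-1.457, -2.982)
t=1.400: state=(-1.896, -1.427)
t=1.600: state=(-2.039, -0.013)
t=1.800: state=(-1.904, 1.370)
t=2.000: state=(-1.485, 2.831)
t=2.200: state=(-0.781, 4.130)
t=2.400: state=(0.107, 4.536)
t=2.600: state=(0.947, 3.680)
t=2.800: state=(1.536, 2.175)
t=3.000: state=(1.815, 0.630)
t=3.200: state=(1.793, -0.850)
t=3.400: state=(1.474, -2.338)
t=3.600: state=(0.867, -3.677)
t=3.800: state=(0.054, -4.266)
t=4.000: state=(-0.757, -3.652)
t=4.200: state=(-1.355, -2.256)
t=4.400: state=(-1.650, -0.698)
t=4.600: state=(-1.637, 0.826)
t=4.800: state=(-1.321, 2.317)
t=5.000: state=(-0.725, 3.560)
t=5.200: state=(0.048, 3.985)
t=5.400: state=(0.791, 3.280)
t=5.600: state=(1.314, 1.890)
t=5.800: state=(1.538, 0.347)
t=5.810: state=(1.541, 0.270)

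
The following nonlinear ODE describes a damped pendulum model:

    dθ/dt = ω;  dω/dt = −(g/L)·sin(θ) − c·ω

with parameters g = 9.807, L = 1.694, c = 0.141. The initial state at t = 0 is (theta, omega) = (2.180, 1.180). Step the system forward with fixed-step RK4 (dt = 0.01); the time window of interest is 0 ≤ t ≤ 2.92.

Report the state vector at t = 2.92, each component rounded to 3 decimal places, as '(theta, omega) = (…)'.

(theta, omega) = (-0.227, 3.768)

t=0.000: state=(2.180, 1.180)
step 1 (dt=0.01): k1=(1.180, -4.914), k2=(1.155, -4.891), k3=(1.156, -4.892), k4=(1.131, -4.869); state += dt/6·(k1+2k2+2k3+k4)
t=0.010: state=(2.192, 1.131)
t=0.020: state=(2.203, 1.083)
t=0.030: state=(2.213, 1.035)
continuing one RK4 step at a time; state shown every 10 steps (Δt=0.1):
t=0.100: state=(2.274, 0.710)
t=0.200: state=(2.323, 0.272)
t=0.300: state=(2.329, -0.149)
t=0.400: state=(2.293, -0.570)
t=0.500: state=(2.215, -1.006)
t=0.600: state=(2.091, -1.471)
t=0.700: state=(1.919, -1.970)
t=0.800: state=(1.696, -2.500)
t=0.900: state=(1.419, -3.038)
t=1.000: state=(1.089, -3.540)
t=1.100: state=(0.714, -3.940)
t=1.200: state=(0.307, -4.164)
t=1.300: state=(-0.111, -4.162)
t=1.400: state=(-0.517, -3.926)
t=1.500: state=(-0.890, -3.499)
t=1.600: state=(-1.213, -2.952)
t=1.700: state=(-1.478, -2.351)
t=1.800: state=(-1.683, -1.745)
t=1.900: state=(-1.828, -1.156)
t=2.000: state=(-1.915, -0.592)
t=2.100: state=(-1.947, -0.047)
t=2.200: state=(-1.925, 0.490)
t=2.300: state=(-1.849, 1.029)
t=2.400: state=(-1.719, 1.575)
t=2.500: state=(-1.534, 2.126)
t=2.600: state=(-1.294, 2.663)
t=2.700: state=(-1.003, 3.149)
t=2.800: state=(-0.668, 3.530)
t=2.900: state=(-0.302, 3.748)
t=2.920: state=(-0.227, 3.768)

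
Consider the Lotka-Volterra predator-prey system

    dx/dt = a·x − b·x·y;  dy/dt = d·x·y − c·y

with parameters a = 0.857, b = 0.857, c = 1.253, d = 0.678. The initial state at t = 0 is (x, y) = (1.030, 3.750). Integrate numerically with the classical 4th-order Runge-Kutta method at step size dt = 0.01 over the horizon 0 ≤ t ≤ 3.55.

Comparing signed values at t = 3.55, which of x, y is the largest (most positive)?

t=0.000: state=(1.030, 3.750)
step 1 (dt=0.01): k1=(-2.427, -2.080), k2=(-2.390, -2.105), k3=(-2.390, -2.104), k4=(-2.353, -2.129); state += dt/6·(k1+2k2+2k3+k4)
t=0.010: state=(1.006, 3.729)
t=0.020: state=(0.983, 3.707)
t=0.030: state=(0.960, 3.685)
continuing one RK4 step at a time; state shown every 20 steps (Δt=0.2):
t=0.200: state=(0.669, 3.267)
t=0.400: state=(0.475, 2.744)
t=0.600: state=(0.367, 2.260)
t=0.800: state=(0.307, 1.840)
t=1.000: state=(0.274, 1.490)
t=1.200: state=(0.259, 1.202)
t=1.400: state=(0.255, 0.968)
t=1.600: state=(0.261, 0.781)
t=1.800: state=(0.274, 0.630)
t=2.000: state=(0.296, 0.510)
t=2.200: state=(0.324, 0.414)
t=2.400: state=(0.361, 0.337)
t=2.600: state=(0.407, 0.276)
t=2.800: state=(0.462, 0.228)
t=3.000: state=(0.529, 0.190)
t=3.200: state=(0.610, 0.160)
t=3.400: state=(0.706, 0.136)
t=3.550: state=(0.789, 0.121)
compare at T: x=0.789, y=0.121

largest component: x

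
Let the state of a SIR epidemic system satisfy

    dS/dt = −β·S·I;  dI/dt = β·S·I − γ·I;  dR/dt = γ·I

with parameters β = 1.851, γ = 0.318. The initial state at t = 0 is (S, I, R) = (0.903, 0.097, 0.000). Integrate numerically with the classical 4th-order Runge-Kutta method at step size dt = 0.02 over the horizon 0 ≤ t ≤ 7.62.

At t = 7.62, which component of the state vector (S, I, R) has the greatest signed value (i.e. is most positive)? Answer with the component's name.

t=0.000: state=(0.903, 0.097, 0.000)
step 1 (dt=0.02): k1=(-0.162, 0.131, 0.031), k2=(-0.164, 0.133, 0.031), k3=(-0.164, 0.133, 0.031), k4=(-0.166, 0.134, 0.032); state += dt/6·(k1+2k2+2k3+k4)
t=0.020: state=(0.900, 0.100, 0.001)
t=0.040: state=(0.896, 0.102, 0.001)
t=0.060: state=(0.893, 0.105, 0.002)
continuing one RK4 step at a time; state shown every 25 steps (Δt=0.5):
t=0.500: state=(0.796, 0.182, 0.022)
t=1.000: state=(0.637, 0.303, 0.060)
t=1.500: state=(0.454, 0.428, 0.118)
t=2.000: state=(0.292, 0.514, 0.194)
t=2.500: state=(0.178, 0.543, 0.279)
t=3.000: state=(0.108, 0.527, 0.364)
t=3.500: state=(0.068, 0.487, 0.445)
t=4.000: state=(0.044, 0.437, 0.519)
t=4.500: state=(0.030, 0.386, 0.584)
t=5.000: state=(0.022, 0.337, 0.641)
t=5.500: state=(0.016, 0.292, 0.691)
t=6.000: state=(0.013, 0.253, 0.735)
t=6.500: state=(0.010, 0.218, 0.772)
t=7.000: state=(0.008, 0.187, 0.804)
t=7.500: state=(0.007, 0.161, 0.832)
t=7.620: state=(0.007, 0.155, 0.838)
compare at T: S=0.007, I=0.155, R=0.838

largest component: R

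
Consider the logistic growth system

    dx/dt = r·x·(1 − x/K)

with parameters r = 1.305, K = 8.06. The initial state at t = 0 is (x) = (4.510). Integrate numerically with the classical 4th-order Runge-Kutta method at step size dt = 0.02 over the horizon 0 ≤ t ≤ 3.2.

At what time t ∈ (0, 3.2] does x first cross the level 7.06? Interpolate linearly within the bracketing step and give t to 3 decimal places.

t = 1.314

t=0.000: state=(4.510)
step 1 (dt=0.02): k1=(2.592), k2=(2.588), k3=(2.588), k4=(2.584); state += dt/6·(k1+2k2+2k3+k4)
t=0.020: state=(4.562)
t=0.040: state=(4.613)
t=0.060: state=(4.665)
continuing one RK4 step at a time; state shown every 10 steps (Δt=0.2):
t=0.200: state=(5.018)
t=0.400: state=(5.494)
t=0.600: state=(5.928)
t=0.800: state=(6.311)
t=1.000: state=(6.642)
t=1.200: state=(6.922)
t=1.300: state=(7.044)
next step: t=1.320: state=(7.067) — x has crossed 7.06
linear interpolation between t=1.300 (7.04360) and t=1.320 (7.06655) → t≈1.314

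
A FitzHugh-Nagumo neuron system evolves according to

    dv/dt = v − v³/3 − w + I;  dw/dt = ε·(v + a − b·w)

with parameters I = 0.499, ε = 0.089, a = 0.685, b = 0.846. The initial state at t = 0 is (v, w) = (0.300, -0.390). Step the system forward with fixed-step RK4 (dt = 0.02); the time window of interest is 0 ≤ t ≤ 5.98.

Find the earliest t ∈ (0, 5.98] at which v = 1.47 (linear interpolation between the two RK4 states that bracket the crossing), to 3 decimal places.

t=0.000: state=(0.300, -0.390)
step 1 (dt=0.02): k1=(1.180, 0.117), k2=(1.190, 0.118), k3=(1.190, 0.118), k4=(1.199, 0.119); state += dt/6·(k1+2k2+2k3+k4)
t=0.020: state=(0.324, -0.388)
t=0.040: state=(0.348, -0.385)
t=0.060: state=(0.373, -0.383)
continuing one RK4 step at a time; state shown every 10 steps (Δt=0.2):
t=0.200: state=(0.555, -0.365)
t=0.400: state=(0.840, -0.335)
t=0.600: state=(1.135, -0.300)
t=0.800: state=(1.407, -0.261)
t=0.840: state=(1.455, -0.253)
next step: t=0.860: state=(1.478, -0.249) — v has crossed 1.47
linear interpolation between t=0.840 (1.45508) and t=0.860 (1.47837) → t≈0.853

t = 0.853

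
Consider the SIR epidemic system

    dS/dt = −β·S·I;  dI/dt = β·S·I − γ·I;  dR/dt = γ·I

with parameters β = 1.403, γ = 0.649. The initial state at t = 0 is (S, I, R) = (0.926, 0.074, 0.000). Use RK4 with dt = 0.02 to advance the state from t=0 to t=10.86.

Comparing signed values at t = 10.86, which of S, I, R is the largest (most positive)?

t=0.000: state=(0.926, 0.074, 0.000)
step 1 (dt=0.02): k1=(-0.096, 0.048, 0.048), k2=(-0.097, 0.048, 0.048), k3=(-0.097, 0.048, 0.048), k4=(-0.097, 0.049, 0.049); state += dt/6·(k1+2k2+2k3+k4)
t=0.020: state=(0.924, 0.075, 0.001)
t=0.040: state=(0.922, 0.076, 0.002)
t=0.060: state=(0.920, 0.077, 0.003)
continuing one RK4 step at a time; state shown every 25 steps (Δt=0.5):
t=0.500: state=(0.871, 0.101, 0.028)
t=1.000: state=(0.803, 0.131, 0.066)
t=1.500: state=(0.725, 0.162, 0.113)
t=2.000: state=(0.641, 0.189, 0.170)
t=2.500: state=(0.557, 0.208, 0.235)
t=3.000: state=(0.480, 0.216, 0.304)
t=3.500: state=(0.413, 0.213, 0.374)
t=4.000: state=(0.357, 0.202, 0.442)
t=4.500: state=(0.311, 0.184, 0.504)
t=5.000: state=(0.275, 0.164, 0.561)
t=5.500: state=(0.247, 0.142, 0.610)
t=6.000: state=(0.226, 0.121, 0.653)
t=6.500: state=(0.209, 0.102, 0.689)
t=7.000: state=(0.195, 0.085, 0.720)
t=7.500: state=(0.185, 0.070, 0.745)
t=8.000: state=(0.177, 0.058, 0.765)
t=8.500: state=(0.171, 0.047, 0.782)
t=9.000: state=(0.166, 0.038, 0.796)
t=9.500: state=(0.162, 0.031, 0.807)
t=10.000: state=(0.159, 0.025, 0.816)
t=10.500: state=(0.156, 0.020, 0.824)
t=10.860: state=(0.155, 0.017, 0.828)
compare at T: S=0.155, I=0.017, R=0.828

largest component: R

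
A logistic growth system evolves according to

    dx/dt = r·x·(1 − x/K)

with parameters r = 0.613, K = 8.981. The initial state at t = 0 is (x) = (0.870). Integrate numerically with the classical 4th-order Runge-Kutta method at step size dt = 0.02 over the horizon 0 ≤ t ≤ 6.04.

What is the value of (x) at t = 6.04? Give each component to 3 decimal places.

(x) = (7.302)

t=0.000: state=(0.870)
step 1 (dt=0.02): k1=(0.482), k2=(0.484), k3=(0.484), k4=(0.486); state += dt/6·(k1+2k2+2k3+k4)
t=0.020: state=(0.880)
t=0.040: state=(0.889)
t=0.060: state=(0.899)
continuing one RK4 step at a time; state shown every 10 steps (Δt=0.2):
t=0.200: state=(0.971)
t=0.400: state=(1.083)
t=0.600: state=(1.205)
t=0.800: state=(1.339)
t=1.000: state=(1.484)
t=1.200: state=(1.643)
t=1.400: state=(1.814)
t=1.600: state=(1.997)
t=1.800: state=(2.194)
t=2.000: state=(2.404)
t=2.200: state=(2.626)
t=2.400: state=(2.859)
t=2.600: state=(3.103)
t=2.800: state=(3.357)
t=3.000: state=(3.618)
t=3.200: state=(3.886)
t=3.400: state=(4.158)
t=3.600: state=(4.433)
t=3.800: state=(4.708)
t=4.000: state=(4.981)
t=4.200: state=(5.251)
t=4.400: state=(5.516)
t=4.600: state=(5.773)
t=4.800: state=(6.021)
t=5.000: state=(6.259)
t=5.200: state=(6.486)
t=5.400: state=(6.700)
t=5.600: state=(6.903)
t=5.800: state=(7.092)
t=6.000: state=(7.268)
t=6.040: state=(7.302)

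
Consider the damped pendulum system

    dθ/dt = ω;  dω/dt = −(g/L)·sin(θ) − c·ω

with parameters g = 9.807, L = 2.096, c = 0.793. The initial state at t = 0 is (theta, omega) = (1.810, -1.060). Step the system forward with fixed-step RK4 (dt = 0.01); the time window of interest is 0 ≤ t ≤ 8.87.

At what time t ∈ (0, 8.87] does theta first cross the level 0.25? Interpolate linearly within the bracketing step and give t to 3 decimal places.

t = 0.736

t=0.000: state=(1.810, -1.060)
step 1 (dt=0.01): k1=(-1.060, -3.705), k2=(-1.079, -3.696), k3=(-1.078, -3.696), k4=(-1.097, -3.687); state += dt/6·(k1+2k2+2k3+k4)
t=0.010: state=(1.799, -1.097)
t=0.020: state=(1.788, -1.134)
t=0.030: state=(1.777, -1.170)
continuing one RK4 step at a time; state shown every 50 steps (Δt=0.5):
t=0.500: state=(0.869, -2.534)
t=0.730: state=(0.265, -2.626)
next step: t=0.740: state=(0.239, -2.617) — theta has crossed 0.25
linear interpolation between t=0.730 (0.26500) and t=0.740 (0.23879) → t≈0.736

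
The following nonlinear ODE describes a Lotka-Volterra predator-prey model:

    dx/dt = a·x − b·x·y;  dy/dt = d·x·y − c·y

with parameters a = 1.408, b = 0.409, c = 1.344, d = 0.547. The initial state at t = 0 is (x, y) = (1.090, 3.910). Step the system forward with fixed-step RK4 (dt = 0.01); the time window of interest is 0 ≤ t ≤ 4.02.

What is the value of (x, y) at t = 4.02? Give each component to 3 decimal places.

t=0.000: state=(1.090, 3.910)
step 1 (dt=0.01): k1=(-0.208, -2.924), k2=(-0.202, -2.915), k3=(-0.202, -2.915), k4=(-0.195, -2.906); state += dt/6·(k1+2k2+2k3+k4)
t=0.010: state=(1.088, 3.881)
t=0.020: state=(1.086, 3.852)
t=0.030: state=(1.084, 3.823)
continuing one RK4 step at a time; state shown every 20 steps (Δt=0.2):
t=0.200: state=(1.073, 3.362)
t=0.400: state=(1.102, 2.893)
t=0.600: state=(1.172, 2.503)
t=0.800: state=(1.282, 2.187)
t=1.000: state=(1.436, 1.939)
t=1.200: state=(1.637, 1.753)
t=1.400: state=(1.891, 1.624)
t=1.600: state=(2.201, 1.552)
t=1.800: state=(2.572, 1.539)
t=2.000: state=(3.000, 1.594)
t=2.200: state=(3.472, 1.736)
t=2.400: state=(3.954, 1.992)
t=2.600: state=(4.383, 2.404)
t=2.800: state=(4.660, 3.019)
t=3.000: state=(4.669, 3.855)
t=3.200: state=(4.338, 4.838)
t=3.400: state=(3.723, 5.757)
t=3.600: state=(2.997, 6.355)
t=3.800: state=(2.341, 6.497)
t=4.000: state=(1.839, 6.232)
t=4.020: state=(1.798, 6.188)

(x, y) = (1.798, 6.188)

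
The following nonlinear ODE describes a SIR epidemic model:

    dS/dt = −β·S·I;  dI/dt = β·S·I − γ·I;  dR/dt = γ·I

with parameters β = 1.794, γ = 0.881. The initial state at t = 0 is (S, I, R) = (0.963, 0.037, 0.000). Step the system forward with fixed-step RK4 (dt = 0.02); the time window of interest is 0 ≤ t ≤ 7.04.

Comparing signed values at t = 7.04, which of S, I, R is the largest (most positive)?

largest component: R

t=0.000: state=(0.963, 0.037, 0.000)
step 1 (dt=0.02): k1=(-0.064, 0.031, 0.033), k2=(-0.064, 0.032, 0.033), k3=(-0.064, 0.032, 0.033), k4=(-0.065, 0.032, 0.033); state += dt/6·(k1+2k2+2k3+k4)
t=0.020: state=(0.962, 0.038, 0.001)
t=0.040: state=(0.960, 0.038, 0.001)
t=0.060: state=(0.959, 0.039, 0.002)
continuing one RK4 step at a time; state shown every 25 steps (Δt=0.5):
t=0.500: state=(0.924, 0.056, 0.020)
t=1.000: state=(0.870, 0.080, 0.050)
t=1.500: state=(0.799, 0.109, 0.091)
t=2.000: state=(0.715, 0.139, 0.146)
t=2.500: state=(0.624, 0.163, 0.213)
t=3.000: state=(0.536, 0.176, 0.288)
t=3.500: state=(0.457, 0.177, 0.366)
t=4.000: state=(0.391, 0.166, 0.442)
t=4.500: state=(0.340, 0.149, 0.512)
t=5.000: state=(0.300, 0.127, 0.573)
t=5.500: state=(0.270, 0.106, 0.624)
t=6.000: state=(0.248, 0.086, 0.666)
t=6.500: state=(0.232, 0.069, 0.700)
t=7.000: state=(0.219, 0.054, 0.727)
t=7.040: state=(0.218, 0.053, 0.729)
compare at T: S=0.218, I=0.053, R=0.729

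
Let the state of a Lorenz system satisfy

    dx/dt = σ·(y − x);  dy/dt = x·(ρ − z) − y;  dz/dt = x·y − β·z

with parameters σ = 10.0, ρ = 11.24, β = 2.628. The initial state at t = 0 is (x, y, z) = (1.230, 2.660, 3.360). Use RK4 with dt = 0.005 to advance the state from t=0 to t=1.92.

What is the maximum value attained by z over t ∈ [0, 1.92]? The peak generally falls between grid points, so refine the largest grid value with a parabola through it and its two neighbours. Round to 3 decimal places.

t=0.000: state=(1.230, 2.660, 3.360)
step 1 (dt=0.005): k1=(14.300, 7.032, -5.558), k2=(14.118, 7.314, -5.404), k3=(14.130, 7.309, -5.406), k4=(13.959, 7.588, -5.252); state += dt/6·(k1+2k2+2k3+k4)
t=0.005: state=(1.301, 2.697, 3.333)
t=0.010: state=(1.370, 2.736, 3.307)
t=0.015: state=(1.437, 2.778, 3.284)
continuing one RK4 step at a time; state shown every 20 steps (Δt=0.1):
t=0.100: state=(2.527, 3.862, 3.134)
t=0.200: state=(4.093, 5.934, 3.850)
t=0.300: state=(6.180, 8.416, 6.278)
t=0.400: state=(8.134, 9.486, 10.733)
t=0.500: state=(8.312, 7.218, 14.599)
t=0.600: state=(6.339, 3.879, 14.783)
t=0.700: state=(4.079, 2.223, 12.679)
t=0.800: state=(2.749, 1.916, 10.329)
t=0.900: state=(2.301, 2.182, 8.378)
t=1.000: state=(2.429, 2.781, 6.948)
t=1.100: state=(2.982, 3.735, 6.113)
t=1.200: state=(3.937, 5.092, 6.047)
t=1.300: state=(5.252, 6.682, 7.060)
t=1.400: state=(6.621, 7.797, 9.310)
t=1.500: state=(7.313, 7.403, 11.972)
t=1.600: state=(6.753, 5.633, 13.307)
t=1.700: state=(5.397, 3.981, 12.760)
t=1.800: state=(4.179, 3.227, 11.277)
t=1.900: state=(3.535, 3.190, 9.726)
t=1.920: state=(3.477, 3.241, 9.447)
largest grid value and its neighbours: z(0.545)=15.14099, z(0.550)=15.15008, z(0.555)=15.14978
parabola through these three points peaks at t≈0.552 with z≈15.15110

max z = 15.151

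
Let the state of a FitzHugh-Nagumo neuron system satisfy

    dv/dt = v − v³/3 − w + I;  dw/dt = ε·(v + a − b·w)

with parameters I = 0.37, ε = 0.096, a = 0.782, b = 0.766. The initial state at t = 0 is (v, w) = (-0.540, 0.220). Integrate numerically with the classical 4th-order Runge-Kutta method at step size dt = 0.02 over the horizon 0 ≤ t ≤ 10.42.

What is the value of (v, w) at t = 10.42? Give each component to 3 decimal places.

(v, w) = (-1.227, -0.287)

t=0.000: state=(-0.540, 0.220)
step 1 (dt=0.02): k1=(-0.338, 0.007), k2=(-0.340, 0.007), k3=(-0.340, 0.007), k4=(-0.342, 0.006); state += dt/6·(k1+2k2+2k3+k4)
t=0.020: state=(-0.547, 0.220)
t=0.040: state=(-0.554, 0.220)
t=0.060: state=(-0.561, 0.220)
continuing one RK4 step at a time; state shown every 25 steps (Δt=0.5):
t=0.500: state=(-0.739, 0.219)
t=1.000: state=(-0.982, 0.207)
t=1.500: state=(-1.221, 0.185)
t=2.000: state=(-1.397, 0.153)
t=2.500: state=(-1.495, 0.116)
t=3.000: state=(-1.534, 0.077)
t=3.500: state=(-1.540, 0.038)
t=4.000: state=(-1.529, 0.002)
t=4.500: state=(-1.511, -0.033)
t=5.000: state=(-1.488, -0.066)
t=5.500: state=(-1.464, -0.096)
t=6.000: state=(-1.440, -0.124)
t=6.500: state=(-1.415, -0.150)
t=7.000: state=(-1.390, -0.174)
t=7.500: state=(-1.366, -0.196)
t=8.000: state=(-1.341, -0.216)
t=8.500: state=(-1.317, -0.234)
t=9.000: state=(-1.293, -0.250)
t=9.500: state=(-1.269, -0.264)
t=10.000: state=(-1.246, -0.277)
t=10.420: state=(-1.227, -0.287)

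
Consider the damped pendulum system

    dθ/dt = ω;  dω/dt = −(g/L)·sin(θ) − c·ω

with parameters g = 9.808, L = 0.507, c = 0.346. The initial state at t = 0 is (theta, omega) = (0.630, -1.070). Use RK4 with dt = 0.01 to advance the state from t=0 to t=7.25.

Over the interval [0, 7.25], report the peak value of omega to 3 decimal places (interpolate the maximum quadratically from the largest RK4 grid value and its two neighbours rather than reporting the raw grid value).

max omega = 2.434

t=0.000: state=(0.630, -1.070)
step 1 (dt=0.01): k1=(-1.070, -11.027), k2=(-1.125, -10.924), k3=(-1.125, -10.920), k4=(-1.179, -10.813); state += dt/6·(k1+2k2+2k3+k4)
t=0.010: state=(0.619, -1.179)
t=0.020: state=(0.606, -1.286)
t=0.030: state=(0.593, -1.391)
continuing one RK4 step at a time; state shown every 25 steps (Δt=0.25):
t=0.250: state=(0.099, -2.749)
t=0.500: state=(-0.488, -1.501)
t=0.750: state=(-0.536, 1.114)
t=1.000: state=(-0.042, 2.434)
t=1.250: state=(0.454, 1.155)
t=1.500: state=(0.448, -1.162)
t=1.750: state=(-0.012, -2.137)
t=2.000: state=(-0.421, -0.833)
t=2.250: state=(-0.367, 1.196)
t=2.500: state=(0.058, 1.853)
t=2.750: state=(0.388, 0.543)
t=3.000: state=(0.293, -1.206)
t=3.250: state=(-0.096, -1.582)
t=3.500: state=(-0.353, -0.290)
t=3.750: state=(-0.226, 1.189)
t=4.000: state=(0.125, 1.324)
t=4.250: state=(0.317, 0.076)
t=4.500: state=(0.165, -1.146)
t=4.750: state=(-0.145, -1.082)
t=5.000: state=(-0.279, 0.099)
t=5.250: state=(-0.113, 1.080)
t=5.500: state=(0.157, 0.859)
t=5.750: state=(0.241, -0.235)
t=6.000: state=(0.068, -0.996)
t=6.250: state=(-0.161, -0.657)
t=6.500: state=(-0.204, 0.336)
t=6.750: state=(-0.031, 0.899)
t=7.000: state=(0.160, 0.478)
t=7.250: state=(0.168, -0.405)
largest grid value and its neighbours: omega(0.990)=2.43178, omega(1.000)=2.43378, omega(1.010)=2.43107
parabola through these three points peaks at t≈0.999 with omega≈2.43379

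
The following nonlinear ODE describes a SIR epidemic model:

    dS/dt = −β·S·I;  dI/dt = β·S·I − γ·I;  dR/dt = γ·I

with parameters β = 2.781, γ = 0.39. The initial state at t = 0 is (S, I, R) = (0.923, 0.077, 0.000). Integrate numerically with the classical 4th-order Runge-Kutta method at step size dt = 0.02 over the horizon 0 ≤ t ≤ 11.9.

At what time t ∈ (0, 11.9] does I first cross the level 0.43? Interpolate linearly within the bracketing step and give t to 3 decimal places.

t = 1.036

t=0.000: state=(0.923, 0.077, 0.000)
step 1 (dt=0.02): k1=(-0.198, 0.168, 0.030), k2=(-0.202, 0.171, 0.031), k3=(-0.202, 0.171, 0.031), k4=(-0.206, 0.174, 0.031); state += dt/6·(k1+2k2+2k3+k4)
t=0.020: state=(0.919, 0.080, 0.001)
t=0.040: state=(0.915, 0.084, 0.001)
t=0.060: state=(0.910, 0.088, 0.002)
continuing one RK4 step at a time; state shown every 25 steps (Δt=0.5):
t=0.500: state=(0.766, 0.208, 0.026)
t=1.000: state=(0.498, 0.415, 0.086)
t=1.020: state=(0.487, 0.424, 0.090)
next step: t=1.040: state=(0.475, 0.432, 0.093) — I has crossed 0.43
linear interpolation between t=1.020 (0.42360) and t=1.040 (0.43170) → t≈1.036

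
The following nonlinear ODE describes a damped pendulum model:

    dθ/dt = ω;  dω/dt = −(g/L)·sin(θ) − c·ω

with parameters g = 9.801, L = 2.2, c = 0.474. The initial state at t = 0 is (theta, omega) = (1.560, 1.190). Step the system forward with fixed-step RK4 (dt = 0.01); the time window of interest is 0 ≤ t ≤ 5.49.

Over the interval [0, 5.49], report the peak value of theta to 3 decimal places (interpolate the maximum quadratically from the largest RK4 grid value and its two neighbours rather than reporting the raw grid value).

max theta = 1.707

t=0.000: state=(1.560, 1.190)
step 1 (dt=0.01): k1=(1.190, -5.019), k2=(1.165, -5.007), k3=(1.165, -5.007), k4=(1.140, -4.995); state += dt/6·(k1+2k2+2k3+k4)
t=0.010: state=(1.572, 1.140)
t=0.020: state=(1.583, 1.090)
t=0.030: state=(1.593, 1.041)
continuing one RK4 step at a time; state shown every 20 steps (Δt=0.2):
t=0.200: state=(1.701, 0.236)
t=0.400: state=(1.660, -0.629)
t=0.600: state=(1.454, -1.421)
t=0.800: state=(1.099, -2.104)
t=1.000: state=(0.628, -2.556)
t=1.200: state=(0.103, -2.622)
t=1.400: state=(-0.392, -2.255)
t=1.600: state=(-0.778, -1.575)
t=1.800: state=(-1.013, -0.762)
t=2.000: state=(-1.083, 0.049)
t=2.200: state=(-0.998, 0.783)
t=2.400: state=(-0.780, 1.375)
t=2.600: state=(-0.463, 1.746)
t=2.800: state=(-0.101, 1.822)
t=3.000: state=(0.245, 1.591)
t=3.200: state=(0.520, 1.123)
t=3.400: state=(0.686, 0.532)
t=3.600: state=(0.731, -0.076)
t=3.800: state=(0.660, -0.619)
t=4.000: state=(0.493, -1.030)
t=4.200: state=(0.261, -1.250)
t=4.400: state=(0.007, -1.249)
t=4.600: state=(-0.225, -1.039)
t=4.800: state=(-0.398, -0.679)
t=5.000: state=(-0.491, -0.246)
t=5.200: state=(-0.497, 0.185)
t=5.400: state=(-0.422, 0.549)
t=5.490: state=(-0.367, 0.677)
largest grid value and its neighbours: theta(0.240)=1.70672, theta(0.250)=1.70706, theta(0.260)=1.70696
parabola through these three points peaks at t≈0.253 with theta≈1.70708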